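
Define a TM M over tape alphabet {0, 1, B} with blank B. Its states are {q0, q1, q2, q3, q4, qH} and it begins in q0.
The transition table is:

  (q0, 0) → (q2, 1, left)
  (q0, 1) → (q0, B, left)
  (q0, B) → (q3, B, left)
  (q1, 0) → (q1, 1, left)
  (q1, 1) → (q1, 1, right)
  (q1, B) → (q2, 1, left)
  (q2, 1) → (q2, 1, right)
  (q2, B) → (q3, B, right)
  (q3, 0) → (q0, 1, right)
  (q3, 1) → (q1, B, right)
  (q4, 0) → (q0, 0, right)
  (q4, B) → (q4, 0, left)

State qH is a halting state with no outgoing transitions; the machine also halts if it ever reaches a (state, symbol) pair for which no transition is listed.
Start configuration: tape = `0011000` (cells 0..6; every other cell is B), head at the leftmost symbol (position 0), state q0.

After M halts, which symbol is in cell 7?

state=q0 head=0 tape=B[0]011000BBB   (q0,0)→(q2,1,left)
state=q2 head=-1 tape=[B]1011000BBB   (q2,B)→(q3,B,right)
state=q3 head=0 tape=B[1]011000BBB   (q3,1)→(q1,B,right)
state=q1 head=1 tape=BB[0]11000BBB   (q1,0)→(q1,1,left)
state=q1 head=0 tape=B[B]111000BBB   (q1,B)→(q2,1,left)
state=q2 head=-1 tape=[B]1111000BBB   (q2,B)→(q3,B,right)
state=q3 head=0 tape=B[1]111000BBB   (q3,1)→(q1,B,right)
state=q1 head=1 tape=BB[1]11000BBB   (q1,1)→(q1,1,right)
state=q1 head=2 tape=BB1[1]1000BBB   (q1,1)→(q1,1,right)
state=q1 head=3 tape=BB11[1]000BBB   (q1,1)→(q1,1,right)
state=q1 head=4 tape=BB111[0]00BBB   (q1,0)→(q1,1,left)
state=q1 head=3 tape=BB11[1]100BBB   (q1,1)→(q1,1,right)
state=q1 head=4 tape=BB111[1]00BBB   (q1,1)→(q1,1,right)
state=q1 head=5 tape=BB1111[0]0BBB   (q1,0)→(q1,1,left)
state=q1 head=4 tape=BB111[1]10BBB   (q1,1)→(q1,1,right)
state=q1 head=5 tape=BB1111[1]0BBB   (q1,1)→(q1,1,right)
state=q1 head=6 tape=BB11111[0]BBB   (q1,0)→(q1,1,left)
state=q1 head=5 tape=BB1111[1]1BBB   (q1,1)→(q1,1,right)
state=q1 head=6 tape=BB11111[1]BBB   (q1,1)→(q1,1,right)
state=q1 head=7 tape=BB111111[B]BB   (q1,B)→(q2,1,left)
state=q2 head=6 tape=BB11111[1]1BB   (q2,1)→(q2,1,right)
state=q2 head=7 tape=BB111111[1]BB   (q2,1)→(q2,1,right)
state=q2 head=8 tape=BB1111111[B]B   (q2,B)→(q3,B,right)
state=q3 head=9 tape=BB1111111B[B]
Cell 7 holds 1 when M halts.

1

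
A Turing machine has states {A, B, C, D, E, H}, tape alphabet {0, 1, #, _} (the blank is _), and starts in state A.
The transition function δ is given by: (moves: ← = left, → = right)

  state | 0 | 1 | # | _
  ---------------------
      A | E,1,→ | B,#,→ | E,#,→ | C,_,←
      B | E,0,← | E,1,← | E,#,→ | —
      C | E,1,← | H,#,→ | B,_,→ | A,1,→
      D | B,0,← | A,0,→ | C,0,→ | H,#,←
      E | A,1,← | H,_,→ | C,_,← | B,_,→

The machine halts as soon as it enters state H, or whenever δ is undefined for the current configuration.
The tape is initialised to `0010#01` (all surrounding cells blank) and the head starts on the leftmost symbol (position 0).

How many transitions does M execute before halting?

state=A head=0 tape=_[0]010#01   (A,0)→(E,1,→)
state=E head=1 tape=_1[0]10#01   (E,0)→(A,1,←)
state=A head=0 tape=_[1]110#01   (A,1)→(B,#,→)
state=B head=1 tape=_#[1]10#01   (B,1)→(E,1,←)
state=E head=0 tape=_[#]110#01   (E,#)→(C,_,←)
state=C head=-1 tape=[_]_110#01   (C,_)→(A,1,→)
state=A head=0 tape=1[_]110#01   (A,_)→(C,_,←)
state=C head=-1 tape=[1]_110#01   (C,1)→(H,#,→)
state=H head=0 tape=#[_]110#01
M halts after 8 transitions.

8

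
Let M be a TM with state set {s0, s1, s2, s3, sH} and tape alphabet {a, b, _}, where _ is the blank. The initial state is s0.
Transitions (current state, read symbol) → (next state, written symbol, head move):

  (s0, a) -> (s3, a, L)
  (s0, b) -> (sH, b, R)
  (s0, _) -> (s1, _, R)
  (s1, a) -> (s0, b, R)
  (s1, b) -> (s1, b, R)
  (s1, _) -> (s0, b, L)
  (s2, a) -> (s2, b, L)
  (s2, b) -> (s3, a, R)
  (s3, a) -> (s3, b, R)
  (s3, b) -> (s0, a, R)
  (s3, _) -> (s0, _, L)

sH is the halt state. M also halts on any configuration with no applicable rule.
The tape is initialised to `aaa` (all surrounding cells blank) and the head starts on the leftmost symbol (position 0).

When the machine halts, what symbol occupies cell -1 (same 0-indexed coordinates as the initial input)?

b

s0 | __[a]aa_   read a → write a, move L, go to s3
s3 | _[_]aaa_   read _ → write _, move L, go to s0
s0 | [_]_aaa_   read _ → write _, move R, go to s1
s1 | _[_]aaa_   read _ → write b, move L, go to s0
s0 | [_]baaa_   read _ → write _, move R, go to s1
s1 | _[b]aaa_   read b → write b, move R, go to s1
s1 | _b[a]aa_   read a → write b, move R, go to s0
s0 | _bb[a]a_   read a → write a, move L, go to s3
s3 | _b[b]aa_   read b → write a, move R, go to s0
s0 | _ba[a]a_   read a → write a, move L, go to s3
s3 | _b[a]aa_   read a → write b, move R, go to s3
s3 | _bb[a]a_   read a → write b, move R, go to s3
s3 | _bbb[a]_   read a → write b, move R, go to s3
s3 | _bbbb[_]   read _ → write _, move L, go to s0
s0 | _bbb[b]_   read b → write b, move R, go to sH
sH | _bbbb[_]
Cell -1 holds b when M halts.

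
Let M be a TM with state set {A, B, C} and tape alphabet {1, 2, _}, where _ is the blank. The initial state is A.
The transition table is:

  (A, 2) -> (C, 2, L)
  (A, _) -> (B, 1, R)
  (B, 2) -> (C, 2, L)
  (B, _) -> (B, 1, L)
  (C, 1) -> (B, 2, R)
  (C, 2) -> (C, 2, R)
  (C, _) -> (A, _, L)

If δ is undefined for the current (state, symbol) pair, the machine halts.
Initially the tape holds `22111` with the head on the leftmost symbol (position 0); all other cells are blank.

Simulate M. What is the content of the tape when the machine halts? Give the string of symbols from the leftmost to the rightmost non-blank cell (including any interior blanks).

1122111

state=A head=0 tape=__[2]2111   (A,2)→(C,2,L)
state=C head=-1 tape=_[_]22111   (C,_)→(A,_,L)
state=A head=-2 tape=[_]_22111   (A,_)→(B,1,R)
state=B head=-1 tape=1[_]22111   (B,_)→(B,1,L)
state=B head=-2 tape=[1]122111
The non-blank tape span at halt is 1122111.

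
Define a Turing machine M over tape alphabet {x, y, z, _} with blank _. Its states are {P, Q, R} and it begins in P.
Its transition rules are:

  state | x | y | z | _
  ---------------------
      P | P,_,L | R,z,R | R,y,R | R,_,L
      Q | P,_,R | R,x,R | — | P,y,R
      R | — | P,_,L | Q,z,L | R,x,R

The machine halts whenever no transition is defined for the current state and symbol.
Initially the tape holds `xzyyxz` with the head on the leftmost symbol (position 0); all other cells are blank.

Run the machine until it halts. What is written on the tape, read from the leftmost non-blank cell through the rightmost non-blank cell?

xx_yxxxz

state=P head=0 tape=__[x]zyyxz   (P,x)→(P,_,L)
state=P head=-1 tape=_[_]_zyyxz   (P,_)→(R,_,L)
state=R head=-2 tape=[_]__zyyxz   (R,_)→(R,x,R)
state=R head=-1 tape=x[_]_zyyxz   (R,_)→(R,x,R)
state=R head=0 tape=xx[_]zyyxz   (R,_)→(R,x,R)
state=R head=1 tape=xxx[z]yyxz   (R,z)→(Q,z,L)
state=Q head=0 tape=xx[x]zyyxz   (Q,x)→(P,_,R)
state=P head=1 tape=xx_[z]yyxz   (P,z)→(R,y,R)
state=R head=2 tape=xx_y[y]yxz   (R,y)→(P,_,L)
state=P head=1 tape=xx_[y]_yxz   (P,y)→(R,z,R)
state=R head=2 tape=xx_z[_]yxz   (R,_)→(R,x,R)
state=R head=3 tape=xx_zx[y]xz   (R,y)→(P,_,L)
state=P head=2 tape=xx_z[x]_xz   (P,x)→(P,_,L)
state=P head=1 tape=xx_[z]__xz   (P,z)→(R,y,R)
state=R head=2 tape=xx_y[_]_xz   (R,_)→(R,x,R)
state=R head=3 tape=xx_yx[_]xz   (R,_)→(R,x,R)
state=R head=4 tape=xx_yxx[x]z
The non-blank tape span at halt is xx_yxxxz.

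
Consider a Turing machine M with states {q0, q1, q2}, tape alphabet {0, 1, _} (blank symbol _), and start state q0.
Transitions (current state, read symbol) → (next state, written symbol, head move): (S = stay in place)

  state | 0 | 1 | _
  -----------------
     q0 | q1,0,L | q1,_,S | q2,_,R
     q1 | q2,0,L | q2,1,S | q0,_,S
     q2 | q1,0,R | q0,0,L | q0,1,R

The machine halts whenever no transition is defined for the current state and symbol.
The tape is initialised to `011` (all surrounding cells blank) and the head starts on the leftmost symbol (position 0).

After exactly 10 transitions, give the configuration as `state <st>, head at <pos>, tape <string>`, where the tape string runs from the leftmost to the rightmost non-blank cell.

state q1, head at 1, tape 001

q0 | _[0]11   read 0 → write 0, move L, go to q1
q1 | [_]011   read _ → write _, move S, go to q0
q0 | [_]011   read _ → write _, move R, go to q2
q2 | _[0]11   read 0 → write 0, move R, go to q1
q1 | _0[1]1   read 1 → write 1, move S, go to q2
q2 | _0[1]1   read 1 → write 0, move L, go to q0
q0 | _[0]01   read 0 → write 0, move L, go to q1
q1 | [_]001   read _ → write _, move S, go to q0
q0 | [_]001   read _ → write _, move R, go to q2
q2 | _[0]01   read 0 → write 0, move R, go to q1
q1 | _0[0]1
After 10 steps: state q1, head at 1, tape 001.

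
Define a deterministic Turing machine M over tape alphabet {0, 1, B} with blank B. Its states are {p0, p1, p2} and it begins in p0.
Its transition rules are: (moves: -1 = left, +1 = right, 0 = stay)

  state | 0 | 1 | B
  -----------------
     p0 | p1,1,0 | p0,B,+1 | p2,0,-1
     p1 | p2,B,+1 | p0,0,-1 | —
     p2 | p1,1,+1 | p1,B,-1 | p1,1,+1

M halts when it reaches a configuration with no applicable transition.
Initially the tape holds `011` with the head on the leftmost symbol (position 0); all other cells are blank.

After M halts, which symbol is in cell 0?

1

p0 | BB[0]11B   read 0 → write 1, move 0, go to p1
p1 | BB[1]11B   read 1 → write 0, move -1, go to p0
p0 | B[B]011B   read B → write 0, move -1, go to p2
p2 | [B]0011B   read B → write 1, move +1, go to p1
p1 | 1[0]011B   read 0 → write B, move +1, go to p2
p2 | 1B[0]11B   read 0 → write 1, move +1, go to p1
p1 | 1B1[1]1B   read 1 → write 0, move -1, go to p0
p0 | 1B[1]01B   read 1 → write B, move +1, go to p0
p0 | 1BB[0]1B   read 0 → write 1, move 0, go to p1
p1 | 1BB[1]1B   read 1 → write 0, move -1, go to p0
p0 | 1B[B]01B   read B → write 0, move -1, go to p2
p2 | 1[B]001B   read B → write 1, move +1, go to p1
p1 | 11[0]01B   read 0 → write B, move +1, go to p2
p2 | 11B[0]1B   read 0 → write 1, move +1, go to p1
p1 | 11B1[1]B   read 1 → write 0, move -1, go to p0
p0 | 11B[1]0B   read 1 → write B, move +1, go to p0
p0 | 11BB[0]B   read 0 → write 1, move 0, go to p1
p1 | 11BB[1]B   read 1 → write 0, move -1, go to p0
p0 | 11B[B]0B   read B → write 0, move -1, go to p2
p2 | 11[B]00B   read B → write 1, move +1, go to p1
p1 | 111[0]0B   read 0 → write B, move +1, go to p2
p2 | 111B[0]B   read 0 → write 1, move +1, go to p1
p1 | 111B1[B]
Cell 0 holds 1 when M halts.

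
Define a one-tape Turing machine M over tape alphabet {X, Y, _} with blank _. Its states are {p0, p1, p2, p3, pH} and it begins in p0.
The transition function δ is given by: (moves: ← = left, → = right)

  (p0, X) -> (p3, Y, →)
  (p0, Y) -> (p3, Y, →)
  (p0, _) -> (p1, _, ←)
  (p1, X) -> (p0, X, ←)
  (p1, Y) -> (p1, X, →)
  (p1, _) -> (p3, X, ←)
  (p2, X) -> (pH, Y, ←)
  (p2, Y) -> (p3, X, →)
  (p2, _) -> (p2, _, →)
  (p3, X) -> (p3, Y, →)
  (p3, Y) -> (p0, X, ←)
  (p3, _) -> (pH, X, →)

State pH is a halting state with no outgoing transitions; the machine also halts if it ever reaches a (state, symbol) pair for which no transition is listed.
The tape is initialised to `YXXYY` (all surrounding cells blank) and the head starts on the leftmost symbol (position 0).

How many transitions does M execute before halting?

10

state=p0 head=0 tape=[Y]XXYY__   (p0,Y)→(p3,Y,→)
state=p3 head=1 tape=Y[X]XYY__   (p3,X)→(p3,Y,→)
state=p3 head=2 tape=YY[X]YY__   (p3,X)→(p3,Y,→)
state=p3 head=3 tape=YYY[Y]Y__   (p3,Y)→(p0,X,←)
state=p0 head=2 tape=YY[Y]XY__   (p0,Y)→(p3,Y,→)
state=p3 head=3 tape=YYY[X]Y__   (p3,X)→(p3,Y,→)
state=p3 head=4 tape=YYYY[Y]__   (p3,Y)→(p0,X,←)
state=p0 head=3 tape=YYY[Y]X__   (p0,Y)→(p3,Y,→)
state=p3 head=4 tape=YYYY[X]__   (p3,X)→(p3,Y,→)
state=p3 head=5 tape=YYYYY[_]_   (p3,_)→(pH,X,→)
state=pH head=6 tape=YYYYYX[_]
M halts after 10 transitions.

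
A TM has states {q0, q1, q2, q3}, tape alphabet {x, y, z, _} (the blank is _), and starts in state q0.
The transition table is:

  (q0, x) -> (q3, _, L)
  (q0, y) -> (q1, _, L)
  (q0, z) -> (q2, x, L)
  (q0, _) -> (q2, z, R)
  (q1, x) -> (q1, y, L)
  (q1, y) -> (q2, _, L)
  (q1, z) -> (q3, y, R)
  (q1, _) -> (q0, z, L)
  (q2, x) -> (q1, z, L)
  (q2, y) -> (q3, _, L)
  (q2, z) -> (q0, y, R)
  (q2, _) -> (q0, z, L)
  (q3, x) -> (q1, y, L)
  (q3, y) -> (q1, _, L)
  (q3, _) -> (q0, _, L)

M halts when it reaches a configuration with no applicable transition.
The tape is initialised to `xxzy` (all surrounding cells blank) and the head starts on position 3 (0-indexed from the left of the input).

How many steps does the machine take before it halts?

35

state=q0 head=3 tape=________xxz[y]   (q0,y)→(q1,_,L)
state=q1 head=2 tape=________xx[z]_   (q1,z)→(q3,y,R)
state=q3 head=3 tape=________xxy[_]   (q3,_)→(q0,_,L)
state=q0 head=2 tape=________xx[y]_   (q0,y)→(q1,_,L)
state=q1 head=1 tape=________x[x]__   (q1,x)→(q1,y,L)
state=q1 head=0 tape=________[x]y__   (q1,x)→(q1,y,L)
state=q1 head=-1 tape=_______[_]yy__   (q1,_)→(q0,z,L)
state=q0 head=-2 tape=______[_]zyy__   (q0,_)→(q2,z,R)
state=q2 head=-1 tape=______z[z]yy__   (q2,z)→(q0,y,R)
state=q0 head=0 tape=______zy[y]y__   (q0,y)→(q1,_,L)
state=q1 head=-1 tape=______z[y]_y__   (q1,y)→(q2,_,L)
state=q2 head=-2 tape=______[z]__y__   (q2,z)→(q0,y,R)
state=q0 head=-1 tape=______y[_]_y__   (q0,_)→(q2,z,R)
state=q2 head=0 tape=______yz[_]y__   (q2,_)→(q0,z,L)
state=q0 head=-1 tape=______y[z]zy__   (q0,z)→(q2,x,L)
state=q2 head=-2 tape=______[y]xzy__   (q2,y)→(q3,_,L)
state=q3 head=-3 tape=_____[_]_xzy__   (q3,_)→(q0,_,L)
state=q0 head=-4 tape=____[_]__xzy__   (q0,_)→(q2,z,R)
state=q2 head=-3 tape=____z[_]_xzy__   (q2,_)→(q0,z,L)
state=q0 head=-4 tape=____[z]z_xzy__   (q0,z)→(q2,x,L)
state=q2 head=-5 tape=___[_]xz_xzy__   (q2,_)→(q0,z,L)
state=q0 head=-6 tape=__[_]zxz_xzy__   (q0,_)→(q2,z,R)
state=q2 head=-5 tape=__z[z]xz_xzy__   (q2,z)→(q0,y,R)
state=q0 head=-4 tape=__zy[x]z_xzy__   (q0,x)→(q3,_,L)
state=q3 head=-5 tape=__z[y]_z_xzy__   (q3,y)→(q1,_,L)
state=q1 head=-6 tape=__[z]__z_xzy__   (q1,z)→(q3,y,R)
state=q3 head=-5 tape=__y[_]_z_xzy__   (q3,_)→(q0,_,L)
state=q0 head=-6 tape=__[y]__z_xzy__   (q0,y)→(q1,_,L)
state=q1 head=-7 tape=_[_]___z_xzy__   (q1,_)→(q0,z,L)
state=q0 head=-8 tape=[_]z___z_xzy__   (q0,_)→(q2,z,R)
state=q2 head=-7 tape=z[z]___z_xzy__   (q2,z)→(q0,y,R)
state=q0 head=-6 tape=zy[_]__z_xzy__   (q0,_)→(q2,z,R)
state=q2 head=-5 tape=zyz[_]_z_xzy__   (q2,_)→(q0,z,L)
state=q0 head=-6 tape=zy[z]z_z_xzy__   (q0,z)→(q2,x,L)
state=q2 head=-7 tape=z[y]xz_z_xzy__   (q2,y)→(q3,_,L)
state=q3 head=-8 tape=[z]_xz_z_xzy__
M halts after 35 transitions.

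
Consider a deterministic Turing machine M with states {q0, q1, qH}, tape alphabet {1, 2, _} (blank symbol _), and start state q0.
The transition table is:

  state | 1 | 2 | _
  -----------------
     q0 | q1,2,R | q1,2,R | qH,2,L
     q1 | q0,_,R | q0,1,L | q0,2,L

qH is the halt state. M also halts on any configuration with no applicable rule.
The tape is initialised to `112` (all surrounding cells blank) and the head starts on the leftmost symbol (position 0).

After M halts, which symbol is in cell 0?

state=q0 head=0 tape=[1]12__   (q0,1)→(q1,2,R)
state=q1 head=1 tape=2[1]2__   (q1,1)→(q0,_,R)
state=q0 head=2 tape=2_[2]__   (q0,2)→(q1,2,R)
state=q1 head=3 tape=2_2[_]_   (q1,_)→(q0,2,L)
state=q0 head=2 tape=2_[2]2_   (q0,2)→(q1,2,R)
state=q1 head=3 tape=2_2[2]_   (q1,2)→(q0,1,L)
state=q0 head=2 tape=2_[2]1_   (q0,2)→(q1,2,R)
state=q1 head=3 tape=2_2[1]_   (q1,1)→(q0,_,R)
state=q0 head=4 tape=2_2_[_]   (q0,_)→(qH,2,L)
state=qH head=3 tape=2_2[_]2
Cell 0 holds 2 when M halts.

2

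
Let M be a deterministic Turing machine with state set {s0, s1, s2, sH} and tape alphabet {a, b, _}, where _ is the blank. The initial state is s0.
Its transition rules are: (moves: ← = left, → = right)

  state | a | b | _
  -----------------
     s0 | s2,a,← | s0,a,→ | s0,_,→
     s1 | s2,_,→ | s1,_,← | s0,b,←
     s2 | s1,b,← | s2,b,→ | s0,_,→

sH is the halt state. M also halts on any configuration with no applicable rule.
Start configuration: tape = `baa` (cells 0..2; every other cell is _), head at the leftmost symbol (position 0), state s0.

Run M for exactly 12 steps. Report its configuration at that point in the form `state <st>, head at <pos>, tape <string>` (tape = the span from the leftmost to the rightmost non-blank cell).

s0 | __[b]aa   read b → write a, move →, go to s0
s0 | __a[a]a   read a → write a, move ←, go to s2
s2 | __[a]aa   read a → write b, move ←, go to s1
s1 | _[_]baa   read _ → write b, move ←, go to s0
s0 | [_]bbaa   read _ → write _, move →, go to s0
s0 | _[b]baa   read b → write a, move →, go to s0
s0 | _a[b]aa   read b → write a, move →, go to s0
s0 | _aa[a]a   read a → write a, move ←, go to s2
s2 | _a[a]aa   read a → write b, move ←, go to s1
s1 | _[a]baa   read a → write _, move →, go to s2
s2 | __[b]aa   read b → write b, move →, go to s2
s2 | __b[a]a   read a → write b, move ←, go to s1
s1 | __[b]ba
After 12 steps: state s1, head at 0, tape bba.

state s1, head at 0, tape bba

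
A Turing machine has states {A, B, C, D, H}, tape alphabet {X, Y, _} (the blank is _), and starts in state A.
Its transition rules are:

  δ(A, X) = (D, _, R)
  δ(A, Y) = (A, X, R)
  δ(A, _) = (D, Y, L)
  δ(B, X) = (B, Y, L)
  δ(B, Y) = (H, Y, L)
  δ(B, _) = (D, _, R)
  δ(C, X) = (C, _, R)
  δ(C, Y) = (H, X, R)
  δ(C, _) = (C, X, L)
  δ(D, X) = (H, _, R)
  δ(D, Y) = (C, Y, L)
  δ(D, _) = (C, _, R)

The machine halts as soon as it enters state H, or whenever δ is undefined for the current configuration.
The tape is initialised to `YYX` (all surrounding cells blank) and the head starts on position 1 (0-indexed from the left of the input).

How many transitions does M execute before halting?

16

A | Y[Y]X___   read Y → write X, move R, go to A
A | YX[X]___   read X → write _, move R, go to D
D | YX_[_]__   read _ → write _, move R, go to C
C | YX__[_]_   read _ → write X, move L, go to C
C | YX_[_]X_   read _ → write X, move L, go to C
C | YX[_]XX_   read _ → write X, move L, go to C
C | Y[X]XXX_   read X → write _, move R, go to C
C | Y_[X]XX_   read X → write _, move R, go to C
C | Y__[X]X_   read X → write _, move R, go to C
C | Y___[X]_   read X → write _, move R, go to C
C | Y____[_]   read _ → write X, move L, go to C
C | Y___[_]X   read _ → write X, move L, go to C
C | Y__[_]XX   read _ → write X, move L, go to C
C | Y_[_]XXX   read _ → write X, move L, go to C
C | Y[_]XXXX   read _ → write X, move L, go to C
C | [Y]XXXXX   read Y → write X, move R, go to H
H | X[X]XXXX
M halts after 16 transitions.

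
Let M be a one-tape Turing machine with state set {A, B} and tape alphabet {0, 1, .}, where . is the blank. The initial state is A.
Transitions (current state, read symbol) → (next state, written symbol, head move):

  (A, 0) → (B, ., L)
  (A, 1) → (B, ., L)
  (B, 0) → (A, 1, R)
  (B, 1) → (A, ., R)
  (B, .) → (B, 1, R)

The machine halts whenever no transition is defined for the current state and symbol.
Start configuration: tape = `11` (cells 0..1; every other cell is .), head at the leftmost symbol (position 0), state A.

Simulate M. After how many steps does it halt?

state=A head=0 tape=.[1]1.   (A,1)→(B,.,L)
state=B head=-1 tape=[.].1.   (B,.)→(B,1,R)
state=B head=0 tape=1[.]1.   (B,.)→(B,1,R)
state=B head=1 tape=11[1].   (B,1)→(A,.,R)
state=A head=2 tape=11.[.]
M halts after 4 transitions.

4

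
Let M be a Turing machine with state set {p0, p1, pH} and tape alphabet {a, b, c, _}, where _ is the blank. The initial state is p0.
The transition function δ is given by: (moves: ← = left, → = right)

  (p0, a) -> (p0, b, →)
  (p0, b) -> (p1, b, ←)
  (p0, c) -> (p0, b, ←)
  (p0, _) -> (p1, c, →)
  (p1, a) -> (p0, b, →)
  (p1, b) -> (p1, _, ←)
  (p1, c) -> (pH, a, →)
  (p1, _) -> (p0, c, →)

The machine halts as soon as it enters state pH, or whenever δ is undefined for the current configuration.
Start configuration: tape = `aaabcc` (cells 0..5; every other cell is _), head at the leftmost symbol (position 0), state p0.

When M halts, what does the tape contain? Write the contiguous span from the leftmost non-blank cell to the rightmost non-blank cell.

p0 | _[a]aabcc   read a → write b, move →, go to p0
p0 | _b[a]abcc   read a → write b, move →, go to p0
p0 | _bb[a]bcc   read a → write b, move →, go to p0
p0 | _bbb[b]cc   read b → write b, move ←, go to p1
p1 | _bb[b]bcc   read b → write _, move ←, go to p1
p1 | _b[b]_bcc   read b → write _, move ←, go to p1
p1 | _[b]__bcc   read b → write _, move ←, go to p1
p1 | [_]___bcc   read _ → write c, move →, go to p0
p0 | c[_]__bcc   read _ → write c, move →, go to p1
p1 | cc[_]_bcc   read _ → write c, move →, go to p0
p0 | ccc[_]bcc   read _ → write c, move →, go to p1
p1 | cccc[b]cc   read b → write _, move ←, go to p1
p1 | ccc[c]_cc   read c → write a, move →, go to pH
pH | ccca[_]cc
The non-blank tape span at halt is ccca_cc.

ccca_cc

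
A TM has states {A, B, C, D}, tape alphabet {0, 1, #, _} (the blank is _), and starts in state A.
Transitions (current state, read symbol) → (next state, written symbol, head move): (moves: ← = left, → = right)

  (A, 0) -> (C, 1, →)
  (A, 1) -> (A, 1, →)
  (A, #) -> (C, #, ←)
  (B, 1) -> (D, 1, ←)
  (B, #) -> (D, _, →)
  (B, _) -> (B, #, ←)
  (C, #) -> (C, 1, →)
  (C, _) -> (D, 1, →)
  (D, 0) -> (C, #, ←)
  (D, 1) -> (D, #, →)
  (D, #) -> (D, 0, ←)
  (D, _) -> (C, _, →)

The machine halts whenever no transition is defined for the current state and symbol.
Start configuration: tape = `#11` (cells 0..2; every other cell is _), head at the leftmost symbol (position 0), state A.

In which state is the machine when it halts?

state=A head=0 tape=_[#]11   (A,#)→(C,#,←)
state=C head=-1 tape=[_]#11   (C,_)→(D,1,→)
state=D head=0 tape=1[#]11   (D,#)→(D,0,←)
state=D head=-1 tape=[1]011   (D,1)→(D,#,→)
state=D head=0 tape=#[0]11   (D,0)→(C,#,←)
state=C head=-1 tape=[#]#11   (C,#)→(C,1,→)
state=C head=0 tape=1[#]11   (C,#)→(C,1,→)
state=C head=1 tape=11[1]1
No transition is defined for (C, 1); M halts in state C.

C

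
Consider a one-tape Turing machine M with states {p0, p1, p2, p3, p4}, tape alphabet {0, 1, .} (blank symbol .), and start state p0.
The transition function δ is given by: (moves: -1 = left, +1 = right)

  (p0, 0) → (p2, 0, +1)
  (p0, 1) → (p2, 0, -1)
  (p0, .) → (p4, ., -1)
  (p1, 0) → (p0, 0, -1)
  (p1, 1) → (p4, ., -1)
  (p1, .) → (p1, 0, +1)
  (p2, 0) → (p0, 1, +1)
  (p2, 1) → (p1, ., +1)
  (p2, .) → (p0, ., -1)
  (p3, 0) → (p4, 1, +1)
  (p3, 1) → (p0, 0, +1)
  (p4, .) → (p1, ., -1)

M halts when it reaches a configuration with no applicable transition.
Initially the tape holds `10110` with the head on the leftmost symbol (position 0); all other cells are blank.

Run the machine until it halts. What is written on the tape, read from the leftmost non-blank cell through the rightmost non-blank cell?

000101..0

p0 | ....[1]0110   read 1 → write 0, move -1, go to p2
p2 | ...[.]00110   read . → write ., move -1, go to p0
p0 | ..[.].00110   read . → write ., move -1, go to p4
p4 | .[.]..00110   read . → write ., move -1, go to p1
p1 | [.]...00110   read . → write 0, move +1, go to p1
p1 | 0[.]..00110   read . → write 0, move +1, go to p1
p1 | 00[.].00110   read . → write 0, move +1, go to p1
p1 | 000[.]00110   read . → write 0, move +1, go to p1
p1 | 0000[0]0110   read 0 → write 0, move -1, go to p0
p0 | 000[0]00110   read 0 → write 0, move +1, go to p2
p2 | 0000[0]0110   read 0 → write 1, move +1, go to p0
p0 | 00001[0]110   read 0 → write 0, move +1, go to p2
p2 | 000010[1]10   read 1 → write ., move +1, go to p1
p1 | 000010.[1]0   read 1 → write ., move -1, go to p4
p4 | 000010[.].0   read . → write ., move -1, go to p1
p1 | 00001[0]..0   read 0 → write 0, move -1, go to p0
p0 | 0000[1]0..0   read 1 → write 0, move -1, go to p2
p2 | 000[0]00..0   read 0 → write 1, move +1, go to p0
p0 | 0001[0]0..0   read 0 → write 0, move +1, go to p2
p2 | 00010[0]..0   read 0 → write 1, move +1, go to p0
p0 | 000101[.].0   read . → write ., move -1, go to p4
p4 | 00010[1]..0
The non-blank tape span at halt is 000101..0.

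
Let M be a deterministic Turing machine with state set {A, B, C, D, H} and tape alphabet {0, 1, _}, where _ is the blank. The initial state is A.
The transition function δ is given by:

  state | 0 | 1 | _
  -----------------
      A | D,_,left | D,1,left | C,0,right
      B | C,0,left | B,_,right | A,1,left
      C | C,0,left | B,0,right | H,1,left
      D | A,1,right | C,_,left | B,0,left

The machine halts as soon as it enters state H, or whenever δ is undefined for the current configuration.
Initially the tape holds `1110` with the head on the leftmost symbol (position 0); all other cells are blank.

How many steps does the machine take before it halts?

9

A | _____[1]110   read 1 → write 1, move left, go to D
D | ____[_]1110   read _ → write 0, move left, go to B
B | ___[_]01110   read _ → write 1, move left, go to A
A | __[_]101110   read _ → write 0, move right, go to C
C | __0[1]01110   read 1 → write 0, move right, go to B
B | __00[0]1110   read 0 → write 0, move left, go to C
C | __0[0]01110   read 0 → write 0, move left, go to C
C | __[0]001110   read 0 → write 0, move left, go to C
C | _[_]0001110   read _ → write 1, move left, go to H
H | [_]10001110
M halts after 9 transitions.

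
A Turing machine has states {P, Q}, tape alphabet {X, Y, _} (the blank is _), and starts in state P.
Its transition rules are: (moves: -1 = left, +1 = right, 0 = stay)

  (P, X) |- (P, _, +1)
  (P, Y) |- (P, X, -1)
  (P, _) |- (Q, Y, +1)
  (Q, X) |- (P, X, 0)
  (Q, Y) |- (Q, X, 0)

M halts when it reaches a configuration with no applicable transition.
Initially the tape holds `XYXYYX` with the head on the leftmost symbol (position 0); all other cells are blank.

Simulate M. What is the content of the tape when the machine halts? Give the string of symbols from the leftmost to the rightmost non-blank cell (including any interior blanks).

P | [X]YXYYX__   read X → write _, move +1, go to P
P | _[Y]XYYX__   read Y → write X, move -1, go to P
P | [_]XXYYX__   read _ → write Y, move +1, go to Q
Q | Y[X]XYYX__   read X → write X, move 0, go to P
P | Y[X]XYYX__   read X → write _, move +1, go to P
P | Y_[X]YYX__   read X → write _, move +1, go to P
P | Y__[Y]YX__   read Y → write X, move -1, go to P
P | Y_[_]XYX__   read _ → write Y, move +1, go to Q
Q | Y_Y[X]YX__   read X → write X, move 0, go to P
P | Y_Y[X]YX__   read X → write _, move +1, go to P
P | Y_Y_[Y]X__   read Y → write X, move -1, go to P
P | Y_Y[_]XX__   read _ → write Y, move +1, go to Q
Q | Y_YY[X]X__   read X → write X, move 0, go to P
P | Y_YY[X]X__   read X → write _, move +1, go to P
P | Y_YY_[X]__   read X → write _, move +1, go to P
P | Y_YY__[_]_   read _ → write Y, move +1, go to Q
Q | Y_YY__Y[_]
The non-blank tape span at halt is Y_YY__Y.

Y_YY__Y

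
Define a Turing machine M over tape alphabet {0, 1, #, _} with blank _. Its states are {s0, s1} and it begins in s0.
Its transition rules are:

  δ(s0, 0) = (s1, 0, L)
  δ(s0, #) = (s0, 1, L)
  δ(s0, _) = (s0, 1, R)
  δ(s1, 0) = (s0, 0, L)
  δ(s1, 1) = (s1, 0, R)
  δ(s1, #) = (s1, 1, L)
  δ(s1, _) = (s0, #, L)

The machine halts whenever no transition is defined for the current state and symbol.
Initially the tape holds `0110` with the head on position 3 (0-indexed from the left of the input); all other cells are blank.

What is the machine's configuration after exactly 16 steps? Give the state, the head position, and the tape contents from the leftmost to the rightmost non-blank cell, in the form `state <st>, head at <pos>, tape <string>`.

state=s0 head=3 tape=___011[0]   (s0,0)→(s1,0,L)
state=s1 head=2 tape=___01[1]0   (s1,1)→(s1,0,R)
state=s1 head=3 tape=___010[0]   (s1,0)→(s0,0,L)
state=s0 head=2 tape=___01[0]0   (s0,0)→(s1,0,L)
state=s1 head=1 tape=___0[1]00   (s1,1)→(s1,0,R)
state=s1 head=2 tape=___00[0]0   (s1,0)→(s0,0,L)
state=s0 head=1 tape=___0[0]00   (s0,0)→(s1,0,L)
state=s1 head=0 tape=___[0]000   (s1,0)→(s0,0,L)
state=s0 head=-1 tape=__[_]0000   (s0,_)→(s0,1,R)
state=s0 head=0 tape=__1[0]000   (s0,0)→(s1,0,L)
state=s1 head=-1 tape=__[1]0000   (s1,1)→(s1,0,R)
state=s1 head=0 tape=__0[0]000   (s1,0)→(s0,0,L)
state=s0 head=-1 tape=__[0]0000   (s0,0)→(s1,0,L)
state=s1 head=-2 tape=_[_]00000   (s1,_)→(s0,#,L)
state=s0 head=-3 tape=[_]#00000   (s0,_)→(s0,1,R)
state=s0 head=-2 tape=1[#]00000   (s0,#)→(s0,1,L)
state=s0 head=-3 tape=[1]100000
After 16 steps: state s0, head at -3, tape 1100000.

state s0, head at -3, tape 1100000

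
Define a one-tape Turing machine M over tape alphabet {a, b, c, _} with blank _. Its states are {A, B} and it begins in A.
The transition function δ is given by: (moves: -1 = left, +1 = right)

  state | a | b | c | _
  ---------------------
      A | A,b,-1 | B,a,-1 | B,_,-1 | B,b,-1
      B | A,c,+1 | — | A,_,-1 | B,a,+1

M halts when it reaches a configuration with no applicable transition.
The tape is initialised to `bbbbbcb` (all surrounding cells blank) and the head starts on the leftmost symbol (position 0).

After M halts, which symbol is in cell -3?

state=A head=0 tape=___[b]bbbbcb   (A,b)→(B,a,-1)
state=B head=-1 tape=__[_]abbbbcb   (B,_)→(B,a,+1)
state=B head=0 tape=__a[a]bbbbcb   (B,a)→(A,c,+1)
state=A head=1 tape=__ac[b]bbbcb   (A,b)→(B,a,-1)
state=B head=0 tape=__a[c]abbbcb   (B,c)→(A,_,-1)
state=A head=-1 tape=__[a]_abbbcb   (A,a)→(A,b,-1)
state=A head=-2 tape=_[_]b_abbbcb   (A,_)→(B,b,-1)
state=B head=-3 tape=[_]bb_abbbcb   (B,_)→(B,a,+1)
state=B head=-2 tape=a[b]b_abbbcb
Cell -3 holds a when M halts.

a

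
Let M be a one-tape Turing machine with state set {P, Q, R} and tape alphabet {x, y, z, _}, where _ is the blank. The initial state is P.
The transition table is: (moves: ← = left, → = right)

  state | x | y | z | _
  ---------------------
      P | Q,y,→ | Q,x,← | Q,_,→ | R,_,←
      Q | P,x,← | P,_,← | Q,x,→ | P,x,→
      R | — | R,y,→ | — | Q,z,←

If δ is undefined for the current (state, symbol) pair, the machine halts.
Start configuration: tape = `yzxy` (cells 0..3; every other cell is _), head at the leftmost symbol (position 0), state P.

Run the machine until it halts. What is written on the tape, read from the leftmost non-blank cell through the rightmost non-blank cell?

x_xxxxxxy

P | _____[y]zxy   read y → write x, move ←, go to Q
Q | ____[_]xzxy   read _ → write x, move →, go to P
P | ____x[x]zxy   read x → write y, move →, go to Q
Q | ____xy[z]xy   read z → write x, move →, go to Q
Q | ____xyx[x]y   read x → write x, move ←, go to P
P | ____xy[x]xy   read x → write y, move →, go to Q
Q | ____xyy[x]y   read x → write x, move ←, go to P
P | ____xy[y]xy   read y → write x, move ←, go to Q
Q | ____x[y]xxy   read y → write _, move ←, go to P
P | ____[x]_xxy   read x → write y, move →, go to Q
Q | ____y[_]xxy   read _ → write x, move →, go to P
P | ____yx[x]xy   read x → write y, move →, go to Q
Q | ____yxy[x]y   read x → write x, move ←, go to P
P | ____yx[y]xy   read y → write x, move ←, go to Q
Q | ____y[x]xxy   read x → write x, move ←, go to P
P | ____[y]xxxy   read y → write x, move ←, go to Q
Q | ___[_]xxxxy   read _ → write x, move →, go to P
P | ___x[x]xxxy   read x → write y, move →, go to Q
Q | ___xy[x]xxy   read x → write x, move ←, go to P
P | ___x[y]xxxy   read y → write x, move ←, go to Q
Q | ___[x]xxxxy   read x → write x, move ←, go to P
P | __[_]xxxxxy   read _ → write _, move ←, go to R
R | _[_]_xxxxxy   read _ → write z, move ←, go to Q
Q | [_]z_xxxxxy   read _ → write x, move →, go to P
P | x[z]_xxxxxy   read z → write _, move →, go to Q
Q | x_[_]xxxxxy   read _ → write x, move →, go to P
P | x_x[x]xxxxy   read x → write y, move →, go to Q
Q | x_xy[x]xxxy   read x → write x, move ←, go to P
P | x_x[y]xxxxy   read y → write x, move ←, go to Q
Q | x_[x]xxxxxy   read x → write x, move ←, go to P
P | x[_]xxxxxxy   read _ → write _, move ←, go to R
R | [x]_xxxxxxy
The non-blank tape span at halt is x_xxxxxxy.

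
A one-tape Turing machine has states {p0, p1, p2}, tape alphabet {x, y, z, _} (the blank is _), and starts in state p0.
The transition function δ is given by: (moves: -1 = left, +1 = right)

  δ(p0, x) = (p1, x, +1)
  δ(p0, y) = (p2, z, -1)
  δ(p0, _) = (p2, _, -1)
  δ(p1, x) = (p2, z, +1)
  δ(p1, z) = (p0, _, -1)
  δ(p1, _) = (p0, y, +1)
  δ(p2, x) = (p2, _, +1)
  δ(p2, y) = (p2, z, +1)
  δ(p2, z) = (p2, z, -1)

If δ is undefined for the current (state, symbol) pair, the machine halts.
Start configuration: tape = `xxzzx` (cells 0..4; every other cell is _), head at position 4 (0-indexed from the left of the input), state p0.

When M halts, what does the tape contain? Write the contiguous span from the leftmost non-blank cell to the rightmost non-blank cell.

state=p0 head=4 tape=xxzz[x]__   (p0,x)→(p1,x,+1)
state=p1 head=5 tape=xxzzx[_]_   (p1,_)→(p0,y,+1)
state=p0 head=6 tape=xxzzxy[_]   (p0,_)→(p2,_,-1)
state=p2 head=5 tape=xxzzx[y]_   (p2,y)→(p2,z,+1)
state=p2 head=6 tape=xxzzxz[_]
The non-blank tape span at halt is xxzzxz.

xxzzxz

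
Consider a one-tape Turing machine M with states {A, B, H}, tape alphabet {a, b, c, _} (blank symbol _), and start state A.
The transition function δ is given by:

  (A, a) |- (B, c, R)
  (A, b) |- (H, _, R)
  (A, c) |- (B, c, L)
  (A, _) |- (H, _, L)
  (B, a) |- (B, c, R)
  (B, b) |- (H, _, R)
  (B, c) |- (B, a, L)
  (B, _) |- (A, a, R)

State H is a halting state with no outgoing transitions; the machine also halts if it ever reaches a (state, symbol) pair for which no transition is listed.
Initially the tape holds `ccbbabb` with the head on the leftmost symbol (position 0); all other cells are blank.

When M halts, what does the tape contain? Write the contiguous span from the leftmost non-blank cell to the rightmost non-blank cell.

A | __[c]cbbabb   read c → write c, move L, go to B
B | _[_]ccbbabb   read _ → write a, move R, go to A
A | _a[c]cbbabb   read c → write c, move L, go to B
B | _[a]ccbbabb   read a → write c, move R, go to B
B | _c[c]cbbabb   read c → write a, move L, go to B
B | _[c]acbbabb   read c → write a, move L, go to B
B | [_]aacbbabb   read _ → write a, move R, go to A
A | a[a]acbbabb   read a → write c, move R, go to B
B | ac[a]cbbabb   read a → write c, move R, go to B
B | acc[c]bbabb   read c → write a, move L, go to B
B | ac[c]abbabb   read c → write a, move L, go to B
B | a[c]aabbabb   read c → write a, move L, go to B
B | [a]aaabbabb   read a → write c, move R, go to B
B | c[a]aabbabb   read a → write c, move R, go to B
B | cc[a]abbabb   read a → write c, move R, go to B
B | ccc[a]bbabb   read a → write c, move R, go to B
B | cccc[b]babb   read b → write _, move R, go to H
H | cccc_[b]abb
The non-blank tape span at halt is cccc_babb.

cccc_babb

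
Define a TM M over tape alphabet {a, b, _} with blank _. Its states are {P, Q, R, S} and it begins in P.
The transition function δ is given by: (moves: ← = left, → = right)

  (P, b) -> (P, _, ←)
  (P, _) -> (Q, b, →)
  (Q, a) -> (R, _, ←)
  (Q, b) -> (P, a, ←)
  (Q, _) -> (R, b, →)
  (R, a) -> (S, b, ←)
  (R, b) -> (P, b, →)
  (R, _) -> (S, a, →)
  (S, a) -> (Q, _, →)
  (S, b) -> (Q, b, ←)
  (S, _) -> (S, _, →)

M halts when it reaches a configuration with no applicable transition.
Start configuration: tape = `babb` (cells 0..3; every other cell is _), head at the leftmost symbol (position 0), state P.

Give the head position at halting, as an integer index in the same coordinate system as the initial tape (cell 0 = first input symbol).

-1

state=P head=0 tape=___[b]abb   (P,b)→(P,_,←)
state=P head=-1 tape=__[_]_abb   (P,_)→(Q,b,→)
state=Q head=0 tape=__b[_]abb   (Q,_)→(R,b,→)
state=R head=1 tape=__bb[a]bb   (R,a)→(S,b,←)
state=S head=0 tape=__b[b]bbb   (S,b)→(Q,b,←)
state=Q head=-1 tape=__[b]bbbb   (Q,b)→(P,a,←)
state=P head=-2 tape=_[_]abbbb   (P,_)→(Q,b,→)
state=Q head=-1 tape=_b[a]bbbb   (Q,a)→(R,_,←)
state=R head=-2 tape=_[b]_bbbb   (R,b)→(P,b,→)
state=P head=-1 tape=_b[_]bbbb   (P,_)→(Q,b,→)
state=Q head=0 tape=_bb[b]bbb   (Q,b)→(P,a,←)
state=P head=-1 tape=_b[b]abbb   (P,b)→(P,_,←)
state=P head=-2 tape=_[b]_abbb   (P,b)→(P,_,←)
state=P head=-3 tape=[_]__abbb   (P,_)→(Q,b,→)
state=Q head=-2 tape=b[_]_abbb   (Q,_)→(R,b,→)
state=R head=-1 tape=bb[_]abbb   (R,_)→(S,a,→)
state=S head=0 tape=bba[a]bbb   (S,a)→(Q,_,→)
state=Q head=1 tape=bba_[b]bb   (Q,b)→(P,a,←)
state=P head=0 tape=bba[_]abb   (P,_)→(Q,b,→)
state=Q head=1 tape=bbab[a]bb   (Q,a)→(R,_,←)
state=R head=0 tape=bba[b]_bb   (R,b)→(P,b,→)
state=P head=1 tape=bbab[_]bb   (P,_)→(Q,b,→)
state=Q head=2 tape=bbabb[b]b   (Q,b)→(P,a,←)
state=P head=1 tape=bbab[b]ab   (P,b)→(P,_,←)
state=P head=0 tape=bba[b]_ab   (P,b)→(P,_,←)
state=P head=-1 tape=bb[a]__ab
At halt the head is at cell -1.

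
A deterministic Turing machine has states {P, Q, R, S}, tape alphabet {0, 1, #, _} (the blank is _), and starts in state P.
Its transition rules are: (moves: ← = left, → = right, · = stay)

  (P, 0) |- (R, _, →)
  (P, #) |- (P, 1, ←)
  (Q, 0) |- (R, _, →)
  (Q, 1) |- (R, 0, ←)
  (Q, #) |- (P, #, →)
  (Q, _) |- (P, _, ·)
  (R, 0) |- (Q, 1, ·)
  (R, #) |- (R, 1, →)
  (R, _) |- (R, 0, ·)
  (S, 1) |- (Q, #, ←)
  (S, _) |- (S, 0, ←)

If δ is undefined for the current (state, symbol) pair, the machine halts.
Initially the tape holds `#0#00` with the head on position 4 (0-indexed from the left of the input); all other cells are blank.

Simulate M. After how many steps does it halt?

12

P | #0#0[0]_   read 0 → write _, move →, go to R
R | #0#0_[_]   read _ → write 0, move ·, go to R
R | #0#0_[0]   read 0 → write 1, move ·, go to Q
Q | #0#0_[1]   read 1 → write 0, move ←, go to R
R | #0#0[_]0   read _ → write 0, move ·, go to R
R | #0#0[0]0   read 0 → write 1, move ·, go to Q
Q | #0#0[1]0   read 1 → write 0, move ←, go to R
R | #0#[0]00   read 0 → write 1, move ·, go to Q
Q | #0#[1]00   read 1 → write 0, move ←, go to R
R | #0[#]000   read # → write 1, move →, go to R
R | #01[0]00   read 0 → write 1, move ·, go to Q
Q | #01[1]00   read 1 → write 0, move ←, go to R
R | #0[1]000
M halts after 12 transitions.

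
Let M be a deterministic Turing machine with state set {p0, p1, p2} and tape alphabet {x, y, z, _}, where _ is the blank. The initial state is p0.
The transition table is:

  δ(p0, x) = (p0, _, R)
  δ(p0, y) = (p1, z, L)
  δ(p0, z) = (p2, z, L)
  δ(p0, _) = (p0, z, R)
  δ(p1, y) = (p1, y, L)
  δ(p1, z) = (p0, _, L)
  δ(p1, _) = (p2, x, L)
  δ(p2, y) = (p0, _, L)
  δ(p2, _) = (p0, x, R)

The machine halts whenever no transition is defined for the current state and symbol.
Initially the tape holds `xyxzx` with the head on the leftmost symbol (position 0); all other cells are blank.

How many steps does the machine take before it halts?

8

state=p0 head=0 tape=_[x]yxzx   (p0,x)→(p0,_,R)
state=p0 head=1 tape=__[y]xzx   (p0,y)→(p1,z,L)
state=p1 head=0 tape=_[_]zxzx   (p1,_)→(p2,x,L)
state=p2 head=-1 tape=[_]xzxzx   (p2,_)→(p0,x,R)
state=p0 head=0 tape=x[x]zxzx   (p0,x)→(p0,_,R)
state=p0 head=1 tape=x_[z]xzx   (p0,z)→(p2,z,L)
state=p2 head=0 tape=x[_]zxzx   (p2,_)→(p0,x,R)
state=p0 head=1 tape=xx[z]xzx   (p0,z)→(p2,z,L)
state=p2 head=0 tape=x[x]zxzx
M halts after 8 transitions.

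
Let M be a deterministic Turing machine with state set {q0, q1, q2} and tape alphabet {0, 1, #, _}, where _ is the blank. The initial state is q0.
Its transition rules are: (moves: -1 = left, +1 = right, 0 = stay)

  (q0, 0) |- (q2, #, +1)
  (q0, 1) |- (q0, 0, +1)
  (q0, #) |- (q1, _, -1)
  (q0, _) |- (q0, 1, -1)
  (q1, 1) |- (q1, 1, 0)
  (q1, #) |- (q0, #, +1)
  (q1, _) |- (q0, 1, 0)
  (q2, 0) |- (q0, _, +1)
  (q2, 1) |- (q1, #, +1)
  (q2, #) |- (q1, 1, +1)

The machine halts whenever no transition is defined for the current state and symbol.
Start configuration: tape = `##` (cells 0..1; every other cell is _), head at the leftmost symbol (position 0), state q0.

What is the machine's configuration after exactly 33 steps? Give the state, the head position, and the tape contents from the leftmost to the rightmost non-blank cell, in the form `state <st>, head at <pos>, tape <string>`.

state=q0 head=0 tape=__[#]#_   (q0,#)→(q1,_,-1)
state=q1 head=-1 tape=_[_]_#_   (q1,_)→(q0,1,0)
state=q0 head=-1 tape=_[1]_#_   (q0,1)→(q0,0,+1)
state=q0 head=0 tape=_0[_]#_   (q0,_)→(q0,1,-1)
state=q0 head=-1 tape=_[0]1#_   (q0,0)→(q2,#,+1)
state=q2 head=0 tape=_#[1]#_   (q2,1)→(q1,#,+1)
state=q1 head=1 tape=_##[#]_   (q1,#)→(q0,#,+1)
state=q0 head=2 tape=_###[_]   (q0,_)→(q0,1,-1)
state=q0 head=1 tape=_##[#]1   (q0,#)→(q1,_,-1)
state=q1 head=0 tape=_#[#]_1   (q1,#)→(q0,#,+1)
state=q0 head=1 tape=_##[_]1   (q0,_)→(q0,1,-1)
state=q0 head=0 tape=_#[#]11   (q0,#)→(q1,_,-1)
state=q1 head=-1 tape=_[#]_11   (q1,#)→(q0,#,+1)
state=q0 head=0 tape=_#[_]11   (q0,_)→(q0,1,-1)
state=q0 head=-1 tape=_[#]111   (q0,#)→(q1,_,-1)
state=q1 head=-2 tape=[_]_111   (q1,_)→(q0,1,0)
state=q0 head=-2 tape=[1]_111   (q0,1)→(q0,0,+1)
state=q0 head=-1 tape=0[_]111   (q0,_)→(q0,1,-1)
state=q0 head=-2 tape=[0]1111   (q0,0)→(q2,#,+1)
state=q2 head=-1 tape=#[1]111   (q2,1)→(q1,#,+1)
state=q1 head=0 tape=##[1]11   (q1,1)→(q1,1,0)
state=q1 head=0 tape=##[1]11   (q1,1)→(q1,1,0)
state=q1 head=0 tape=##[1]11   (q1,1)→(q1,1,0)
state=q1 head=0 tape=##[1]11   (q1,1)→(q1,1,0)
state=q1 head=0 tape=##[1]11   (q1,1)→(q1,1,0)
state=q1 head=0 tape=##[1]11   (q1,1)→(q1,1,0)
state=q1 head=0 tape=##[1]11   (q1,1)→(q1,1,0)
state=q1 head=0 tape=##[1]11   (q1,1)→(q1,1,0)
state=q1 head=0 tape=##[1]11   (q1,1)→(q1,1,0)
state=q1 head=0 tape=##[1]11   (q1,1)→(q1,1,0)
state=q1 head=0 tape=##[1]11   (q1,1)→(q1,1,0)
state=q1 head=0 tape=##[1]11   (q1,1)→(q1,1,0)
state=q1 head=0 tape=##[1]11   (q1,1)→(q1,1,0)
state=q1 head=0 tape=##[1]11
After 33 steps: state q1, head at 0, tape ##111.

state q1, head at 0, tape ##111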